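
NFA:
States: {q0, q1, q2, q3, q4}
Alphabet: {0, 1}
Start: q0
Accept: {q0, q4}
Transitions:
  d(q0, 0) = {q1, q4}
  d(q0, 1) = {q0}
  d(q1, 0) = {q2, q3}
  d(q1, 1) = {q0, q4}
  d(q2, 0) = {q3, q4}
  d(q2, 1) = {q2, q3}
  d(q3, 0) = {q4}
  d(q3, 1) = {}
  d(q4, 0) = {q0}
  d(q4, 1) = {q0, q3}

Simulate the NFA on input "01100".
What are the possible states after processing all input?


Start: {q0}
  --0--> {q1, q4}
  --1--> {q0, q3, q4}
  --1--> {q0, q3}
  --0--> {q1, q4}
  --0--> {q0, q2, q3}

{q0, q2, q3}


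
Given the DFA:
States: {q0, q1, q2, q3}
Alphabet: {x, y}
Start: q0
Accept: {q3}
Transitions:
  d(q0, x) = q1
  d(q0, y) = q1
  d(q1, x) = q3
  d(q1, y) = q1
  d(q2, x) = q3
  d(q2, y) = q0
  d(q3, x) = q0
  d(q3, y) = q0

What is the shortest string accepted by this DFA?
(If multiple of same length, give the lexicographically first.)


BFS by string length (lex-first path to each state shown):
  len 0: q0<-""
  len 1: q1<-"x"
  len 2: q1<-"xy", q3<-"xx"
Found accept state at length 2.

"xx"


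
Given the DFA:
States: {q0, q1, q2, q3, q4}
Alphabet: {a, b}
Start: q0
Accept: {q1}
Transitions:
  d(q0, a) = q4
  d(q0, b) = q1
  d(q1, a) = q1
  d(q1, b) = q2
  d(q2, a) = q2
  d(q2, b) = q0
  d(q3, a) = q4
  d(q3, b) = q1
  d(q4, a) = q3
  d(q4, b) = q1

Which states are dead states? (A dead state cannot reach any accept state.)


Forward reachability from each state:
  q0 -> reaches accept state q1 (live)
  q1 -> reaches accept state q1 (live)
  q2 -> reaches accept state q1 (live)
  q3 -> reaches accept state q1 (live)
  q4 -> reaches accept state q1 (live)

None (all states can reach an accept state)


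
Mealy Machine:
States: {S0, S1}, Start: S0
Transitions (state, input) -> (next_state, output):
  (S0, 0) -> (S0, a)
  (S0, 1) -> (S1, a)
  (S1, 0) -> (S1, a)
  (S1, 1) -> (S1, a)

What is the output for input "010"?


Step-by-step:
  (S0, 0) -> (S0, a)
  (S0, 1) -> (S1, a)
  (S1, 0) -> (S1, a)

"aaa"


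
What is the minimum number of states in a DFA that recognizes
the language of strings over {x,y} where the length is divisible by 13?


States track (length) mod 13.
Need 13 states: one per remainder 0..12; accept = remainder 0.

13


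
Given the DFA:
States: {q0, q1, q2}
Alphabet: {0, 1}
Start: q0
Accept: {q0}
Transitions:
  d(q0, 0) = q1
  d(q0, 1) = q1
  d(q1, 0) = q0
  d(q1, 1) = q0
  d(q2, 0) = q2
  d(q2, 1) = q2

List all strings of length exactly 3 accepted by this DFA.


All strings of length 3: 8 total
Accepted: 0

None


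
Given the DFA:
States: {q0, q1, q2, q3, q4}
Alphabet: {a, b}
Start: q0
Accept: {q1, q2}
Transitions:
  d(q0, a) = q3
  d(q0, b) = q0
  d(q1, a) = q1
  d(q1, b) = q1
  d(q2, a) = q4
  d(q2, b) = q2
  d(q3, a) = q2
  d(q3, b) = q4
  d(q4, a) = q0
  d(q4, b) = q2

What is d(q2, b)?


Looking up transition d(q2, b)

q2


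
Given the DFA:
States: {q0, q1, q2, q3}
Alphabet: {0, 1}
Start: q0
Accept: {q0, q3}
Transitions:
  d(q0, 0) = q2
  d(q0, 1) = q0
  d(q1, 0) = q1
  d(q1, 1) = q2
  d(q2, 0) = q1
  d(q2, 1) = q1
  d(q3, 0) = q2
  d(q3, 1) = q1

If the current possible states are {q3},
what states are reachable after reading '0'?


Apply transition on '0' from each current state:
  d(q3, 0) = q2

{q2}


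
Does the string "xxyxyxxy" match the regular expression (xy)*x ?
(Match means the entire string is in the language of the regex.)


|string| = 8; first = 'x'; last = 'y'

No, "xxyxyxxy" does not match (xy)*x


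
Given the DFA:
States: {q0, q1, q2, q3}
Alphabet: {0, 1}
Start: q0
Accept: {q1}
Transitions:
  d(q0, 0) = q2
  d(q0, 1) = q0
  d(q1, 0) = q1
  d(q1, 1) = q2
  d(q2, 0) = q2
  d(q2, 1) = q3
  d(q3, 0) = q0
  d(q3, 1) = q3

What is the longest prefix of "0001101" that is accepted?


Run the DFA, marking each prefix where the state is accepting:
  "" -> q0 [reject]
  "0" -> q2 [reject]
  "00" -> q2 [reject]
  "000" -> q2 [reject]
  "0001" -> q3 [reject]
  "00011" -> q3 [reject]
  "000110" -> q0 [reject]
  "0001101" -> q0 [reject]

No prefix is accepted


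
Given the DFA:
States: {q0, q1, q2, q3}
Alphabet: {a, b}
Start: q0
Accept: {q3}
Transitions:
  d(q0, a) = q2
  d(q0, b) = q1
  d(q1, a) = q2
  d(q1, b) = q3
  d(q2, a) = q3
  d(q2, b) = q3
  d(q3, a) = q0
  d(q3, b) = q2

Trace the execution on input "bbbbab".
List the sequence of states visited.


Input: bbbbab
d(q0, b) = q1
d(q1, b) = q3
d(q3, b) = q2
d(q2, b) = q3
d(q3, a) = q0
d(q0, b) = q1


q0 -> q1 -> q3 -> q2 -> q3 -> q0 -> q1


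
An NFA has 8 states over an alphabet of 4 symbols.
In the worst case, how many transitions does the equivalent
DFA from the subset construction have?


Subset construction: one DFA state per subset of NFA states = 2^8 = 256 states.
Each DFA state has 4 outgoing transitions: 256 * 4 = 1024

1024


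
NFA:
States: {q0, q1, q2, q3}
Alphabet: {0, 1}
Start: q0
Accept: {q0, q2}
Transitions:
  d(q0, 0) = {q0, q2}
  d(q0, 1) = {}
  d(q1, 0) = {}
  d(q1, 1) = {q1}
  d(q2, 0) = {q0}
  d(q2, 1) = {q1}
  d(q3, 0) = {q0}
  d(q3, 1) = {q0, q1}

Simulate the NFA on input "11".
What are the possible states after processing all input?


Start: {q0}
  --1--> {}
  --1--> {}

{} (empty set, no valid transitions)


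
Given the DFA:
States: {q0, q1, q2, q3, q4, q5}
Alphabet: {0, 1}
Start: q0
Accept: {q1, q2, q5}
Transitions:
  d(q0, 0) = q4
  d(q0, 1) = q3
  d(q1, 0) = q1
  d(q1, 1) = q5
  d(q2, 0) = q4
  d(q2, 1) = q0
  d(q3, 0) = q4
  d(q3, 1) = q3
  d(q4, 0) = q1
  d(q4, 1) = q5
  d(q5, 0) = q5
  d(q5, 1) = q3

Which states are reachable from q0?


BFS from q0:
  layer 0: {q0}
  layer 1: {q3, q4}
  layer 2: {q1, q5}

{q0, q1, q3, q4, q5}


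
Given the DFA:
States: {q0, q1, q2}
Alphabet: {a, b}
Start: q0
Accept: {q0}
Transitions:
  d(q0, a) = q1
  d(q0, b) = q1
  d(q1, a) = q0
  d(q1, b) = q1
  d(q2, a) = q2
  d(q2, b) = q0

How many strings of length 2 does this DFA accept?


Enumerating all length-2 strings:
  "aa" -> q0 [accept]
  "ab" -> q1 [reject]
  "ba" -> q0 [accept]
  "bb" -> q1 [reject]

2 out of 4


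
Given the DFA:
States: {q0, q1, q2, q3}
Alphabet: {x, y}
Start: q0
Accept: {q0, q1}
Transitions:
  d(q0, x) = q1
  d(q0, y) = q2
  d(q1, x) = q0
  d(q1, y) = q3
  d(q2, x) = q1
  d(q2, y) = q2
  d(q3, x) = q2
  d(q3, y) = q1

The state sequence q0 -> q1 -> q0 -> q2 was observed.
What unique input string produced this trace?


Trace back each transition to find the symbol:
  q0 --[x]--> q1
  q1 --[x]--> q0
  q0 --[y]--> q2

"xxy"


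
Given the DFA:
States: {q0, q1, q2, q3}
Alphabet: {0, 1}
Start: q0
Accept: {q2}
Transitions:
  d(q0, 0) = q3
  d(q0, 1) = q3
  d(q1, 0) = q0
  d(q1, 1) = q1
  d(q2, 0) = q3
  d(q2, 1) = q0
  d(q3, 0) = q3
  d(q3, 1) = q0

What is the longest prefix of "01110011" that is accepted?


Run the DFA, marking each prefix where the state is accepting:
  "" -> q0 [reject]
  "0" -> q3 [reject]
  "01" -> q0 [reject]
  "011" -> q3 [reject]
  "0111" -> q0 [reject]
  "01110" -> q3 [reject]
  "011100" -> q3 [reject]
  "0111001" -> q0 [reject]
  "01110011" -> q3 [reject]

No prefix is accepted


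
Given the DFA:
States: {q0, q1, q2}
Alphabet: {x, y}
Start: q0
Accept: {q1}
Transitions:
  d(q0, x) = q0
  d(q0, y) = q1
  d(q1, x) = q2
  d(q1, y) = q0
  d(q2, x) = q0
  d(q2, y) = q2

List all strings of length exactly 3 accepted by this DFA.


All strings of length 3: 8 total
Accepted: 2

"xxy", "yyy"


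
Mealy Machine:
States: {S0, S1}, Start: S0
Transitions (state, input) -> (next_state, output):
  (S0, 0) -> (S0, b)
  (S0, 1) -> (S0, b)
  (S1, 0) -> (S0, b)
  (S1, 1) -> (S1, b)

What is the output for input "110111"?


Step-by-step:
  (S0, 1) -> (S0, b)
  (S0, 1) -> (S0, b)
  (S0, 0) -> (S0, b)
  (S0, 1) -> (S0, b)
  (S0, 1) -> (S0, b)
  (S0, 1) -> (S0, b)

"bbbbbb"


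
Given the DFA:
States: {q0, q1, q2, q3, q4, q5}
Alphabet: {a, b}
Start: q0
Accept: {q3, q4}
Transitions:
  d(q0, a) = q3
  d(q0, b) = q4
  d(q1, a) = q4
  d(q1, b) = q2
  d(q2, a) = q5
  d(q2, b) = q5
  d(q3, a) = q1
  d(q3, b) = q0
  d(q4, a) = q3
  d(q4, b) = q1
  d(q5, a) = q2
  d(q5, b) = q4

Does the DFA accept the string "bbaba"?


Trace: q0 -> q4 -> q1 -> q4 -> q1 -> q4
Final state: q4
Accept states: {q3, q4}

Yes, accepted (final state q4 is an accept state)


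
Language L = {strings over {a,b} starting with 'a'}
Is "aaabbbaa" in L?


first symbol = 'a'

Yes, "aaabbbaa" is in L


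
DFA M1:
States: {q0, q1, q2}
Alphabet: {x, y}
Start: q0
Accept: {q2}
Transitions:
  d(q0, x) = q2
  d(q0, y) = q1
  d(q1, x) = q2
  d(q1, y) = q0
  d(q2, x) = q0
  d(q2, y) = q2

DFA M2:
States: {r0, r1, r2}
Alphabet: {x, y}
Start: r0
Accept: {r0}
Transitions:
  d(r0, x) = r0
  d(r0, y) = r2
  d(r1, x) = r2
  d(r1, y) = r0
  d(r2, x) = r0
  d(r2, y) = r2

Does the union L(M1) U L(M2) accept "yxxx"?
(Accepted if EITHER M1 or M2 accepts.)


M1: final=q2 accepted=True
M2: final=r0 accepted=True

Yes, union accepts


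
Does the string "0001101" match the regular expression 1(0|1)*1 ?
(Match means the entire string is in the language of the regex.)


|string| = 7; first = '0'; last = '1'

No, "0001101" does not match 1(0|1)*1


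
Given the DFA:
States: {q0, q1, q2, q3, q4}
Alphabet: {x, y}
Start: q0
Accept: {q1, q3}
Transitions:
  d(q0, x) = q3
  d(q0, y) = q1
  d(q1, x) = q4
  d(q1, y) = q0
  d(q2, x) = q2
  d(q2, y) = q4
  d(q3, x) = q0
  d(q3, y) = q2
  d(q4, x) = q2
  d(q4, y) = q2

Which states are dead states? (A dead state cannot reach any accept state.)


Forward reachability from each state:
  q0 -> reaches accept state q1 (live)
  q1 -> reaches accept state q1 (live)
  q2 -> reaches {q2, q4}, no accept state (dead)
  q3 -> reaches accept state q1 (live)
  q4 -> reaches {q2, q4}, no accept state (dead)

{q2, q4}


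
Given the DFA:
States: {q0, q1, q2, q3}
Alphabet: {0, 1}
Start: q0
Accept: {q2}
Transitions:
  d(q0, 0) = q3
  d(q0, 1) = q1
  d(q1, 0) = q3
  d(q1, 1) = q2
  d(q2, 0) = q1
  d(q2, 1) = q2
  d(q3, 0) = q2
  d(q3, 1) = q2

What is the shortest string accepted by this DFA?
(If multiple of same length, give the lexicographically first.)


BFS by string length (lex-first path to each state shown):
  len 0: q0<-""
  len 1: q1<-"1", q3<-"0"
  len 2: q2<-"00", q3<-"10"
Found accept state at length 2.

"00"


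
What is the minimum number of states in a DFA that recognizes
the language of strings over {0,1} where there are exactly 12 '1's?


States: count = 0, 1, ..., 12 (that's 13 states), plus a dead state for count > 12.
Total: 13 + 1 = 14. Accept = count-12 state.

14


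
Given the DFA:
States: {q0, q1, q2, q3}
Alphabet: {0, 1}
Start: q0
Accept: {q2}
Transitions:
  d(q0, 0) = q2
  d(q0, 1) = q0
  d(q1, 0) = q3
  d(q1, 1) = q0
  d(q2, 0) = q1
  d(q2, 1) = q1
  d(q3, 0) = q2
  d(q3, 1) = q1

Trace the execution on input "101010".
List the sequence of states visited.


Input: 101010
d(q0, 1) = q0
d(q0, 0) = q2
d(q2, 1) = q1
d(q1, 0) = q3
d(q3, 1) = q1
d(q1, 0) = q3


q0 -> q0 -> q2 -> q1 -> q3 -> q1 -> q3


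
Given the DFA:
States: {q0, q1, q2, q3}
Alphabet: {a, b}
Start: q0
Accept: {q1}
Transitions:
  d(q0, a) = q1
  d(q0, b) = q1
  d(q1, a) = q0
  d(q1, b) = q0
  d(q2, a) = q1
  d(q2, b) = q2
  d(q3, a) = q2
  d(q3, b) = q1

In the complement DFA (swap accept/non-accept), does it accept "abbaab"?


Trace: q0 -> q1 -> q0 -> q1 -> q0 -> q1 -> q0
Final: q0
Original accept: {q1}
Complement: q0 is not in original accept

Yes, complement accepts (original rejects)


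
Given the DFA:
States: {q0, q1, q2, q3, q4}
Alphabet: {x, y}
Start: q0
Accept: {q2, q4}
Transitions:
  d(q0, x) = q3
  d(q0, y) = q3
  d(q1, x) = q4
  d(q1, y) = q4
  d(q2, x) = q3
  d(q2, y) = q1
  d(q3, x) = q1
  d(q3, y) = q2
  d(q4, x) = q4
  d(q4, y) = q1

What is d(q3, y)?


Looking up transition d(q3, y)

q2


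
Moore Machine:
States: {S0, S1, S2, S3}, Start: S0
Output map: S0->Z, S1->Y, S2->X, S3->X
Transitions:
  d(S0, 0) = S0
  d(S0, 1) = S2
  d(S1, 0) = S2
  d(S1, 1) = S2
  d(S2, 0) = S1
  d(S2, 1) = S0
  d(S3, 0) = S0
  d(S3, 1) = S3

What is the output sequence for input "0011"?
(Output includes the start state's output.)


Start: S0 (output Z)
  --0--> S0 (output Z)
  --0--> S0 (output Z)
  --1--> S2 (output X)
  --1--> S0 (output Z)

"ZZZXZ"


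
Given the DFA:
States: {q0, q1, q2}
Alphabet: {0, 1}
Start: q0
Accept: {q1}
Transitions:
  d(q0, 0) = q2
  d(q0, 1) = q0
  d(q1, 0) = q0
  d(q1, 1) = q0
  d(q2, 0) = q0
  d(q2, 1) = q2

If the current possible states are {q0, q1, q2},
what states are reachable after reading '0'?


Apply transition on '0' from each current state:
  d(q0, 0) = q2
  d(q1, 0) = q0
  d(q2, 0) = q0

{q0, q2}


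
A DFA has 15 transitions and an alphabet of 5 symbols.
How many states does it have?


Each state has exactly one transition per symbol.
states = transitions / |alphabet| = 15 / 5 = 3

3


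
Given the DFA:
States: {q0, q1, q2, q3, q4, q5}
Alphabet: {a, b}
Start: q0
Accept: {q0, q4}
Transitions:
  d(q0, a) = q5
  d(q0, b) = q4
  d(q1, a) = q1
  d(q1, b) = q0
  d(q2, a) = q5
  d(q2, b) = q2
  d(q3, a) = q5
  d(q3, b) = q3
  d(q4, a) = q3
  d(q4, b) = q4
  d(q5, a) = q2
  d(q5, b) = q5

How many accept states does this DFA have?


Accept states listed: {q0, q4}
Counting: q0(1) q4(2)

2


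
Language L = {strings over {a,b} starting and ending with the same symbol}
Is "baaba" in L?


first = 'b', last = 'a'

No, "baaba" is not in L


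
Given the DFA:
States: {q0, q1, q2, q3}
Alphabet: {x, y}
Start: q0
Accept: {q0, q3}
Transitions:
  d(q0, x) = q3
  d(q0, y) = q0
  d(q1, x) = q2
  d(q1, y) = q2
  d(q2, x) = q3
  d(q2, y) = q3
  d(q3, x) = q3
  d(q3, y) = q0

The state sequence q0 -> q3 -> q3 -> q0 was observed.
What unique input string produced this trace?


Trace back each transition to find the symbol:
  q0 --[x]--> q3
  q3 --[x]--> q3
  q3 --[y]--> q0

"xxy"


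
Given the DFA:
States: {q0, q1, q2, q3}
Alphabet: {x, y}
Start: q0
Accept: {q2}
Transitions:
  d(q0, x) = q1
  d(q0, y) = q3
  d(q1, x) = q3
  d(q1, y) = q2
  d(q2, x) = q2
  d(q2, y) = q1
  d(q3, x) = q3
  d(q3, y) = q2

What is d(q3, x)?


Looking up transition d(q3, x)

q3


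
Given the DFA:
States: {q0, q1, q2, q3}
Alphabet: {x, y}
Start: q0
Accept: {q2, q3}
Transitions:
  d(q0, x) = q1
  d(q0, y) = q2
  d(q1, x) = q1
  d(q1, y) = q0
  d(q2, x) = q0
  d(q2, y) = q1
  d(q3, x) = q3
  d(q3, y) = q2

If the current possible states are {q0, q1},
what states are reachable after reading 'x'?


Apply transition on 'x' from each current state:
  d(q0, x) = q1
  d(q1, x) = q1

{q1}


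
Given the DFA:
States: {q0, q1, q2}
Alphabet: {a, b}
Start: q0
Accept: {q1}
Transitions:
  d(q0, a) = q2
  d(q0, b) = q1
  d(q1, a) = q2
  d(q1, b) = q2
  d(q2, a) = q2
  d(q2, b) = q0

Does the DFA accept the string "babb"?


Trace: q0 -> q1 -> q2 -> q0 -> q1
Final state: q1
Accept states: {q1}

Yes, accepted (final state q1 is an accept state)


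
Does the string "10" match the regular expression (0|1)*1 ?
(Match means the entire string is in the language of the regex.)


|string| = 2; first = '1'; last = '0'

No, "10" does not match (0|1)*1


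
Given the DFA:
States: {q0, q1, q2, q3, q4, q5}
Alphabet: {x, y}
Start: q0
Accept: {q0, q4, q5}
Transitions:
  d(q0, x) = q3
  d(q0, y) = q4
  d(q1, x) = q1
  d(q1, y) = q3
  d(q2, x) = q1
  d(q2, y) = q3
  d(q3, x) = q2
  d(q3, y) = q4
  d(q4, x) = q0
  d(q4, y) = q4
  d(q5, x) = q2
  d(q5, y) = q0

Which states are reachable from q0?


BFS from q0:
  layer 0: {q0}
  layer 1: {q3, q4}
  layer 2: {q2}
  layer 3: {q1}

{q0, q1, q2, q3, q4}


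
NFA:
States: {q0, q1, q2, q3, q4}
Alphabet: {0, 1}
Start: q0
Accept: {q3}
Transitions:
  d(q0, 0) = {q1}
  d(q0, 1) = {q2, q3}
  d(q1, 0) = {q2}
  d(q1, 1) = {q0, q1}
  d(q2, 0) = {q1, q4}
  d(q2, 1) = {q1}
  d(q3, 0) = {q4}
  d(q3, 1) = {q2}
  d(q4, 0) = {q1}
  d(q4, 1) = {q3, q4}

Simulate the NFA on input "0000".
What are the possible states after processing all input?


Start: {q0}
  --0--> {q1}
  --0--> {q2}
  --0--> {q1, q4}
  --0--> {q1, q2}

{q1, q2}


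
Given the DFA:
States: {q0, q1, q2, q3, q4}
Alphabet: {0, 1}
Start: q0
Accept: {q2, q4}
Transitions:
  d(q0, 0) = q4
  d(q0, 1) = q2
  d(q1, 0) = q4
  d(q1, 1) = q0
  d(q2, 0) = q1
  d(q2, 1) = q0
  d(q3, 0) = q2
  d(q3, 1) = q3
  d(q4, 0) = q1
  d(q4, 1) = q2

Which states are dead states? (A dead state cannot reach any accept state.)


Forward reachability from each state:
  q0 -> reaches accept state q2 (live)
  q1 -> reaches accept state q2 (live)
  q2 -> reaches accept state q2 (live)
  q3 -> reaches accept state q2 (live)
  q4 -> reaches accept state q2 (live)

None (all states can reach an accept state)


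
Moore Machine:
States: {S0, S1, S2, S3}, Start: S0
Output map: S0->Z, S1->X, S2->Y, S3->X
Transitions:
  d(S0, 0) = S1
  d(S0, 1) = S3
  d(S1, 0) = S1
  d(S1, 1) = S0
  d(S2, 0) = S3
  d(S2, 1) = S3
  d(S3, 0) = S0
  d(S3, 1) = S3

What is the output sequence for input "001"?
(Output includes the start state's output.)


Start: S0 (output Z)
  --0--> S1 (output X)
  --0--> S1 (output X)
  --1--> S0 (output Z)

"ZXXZ"


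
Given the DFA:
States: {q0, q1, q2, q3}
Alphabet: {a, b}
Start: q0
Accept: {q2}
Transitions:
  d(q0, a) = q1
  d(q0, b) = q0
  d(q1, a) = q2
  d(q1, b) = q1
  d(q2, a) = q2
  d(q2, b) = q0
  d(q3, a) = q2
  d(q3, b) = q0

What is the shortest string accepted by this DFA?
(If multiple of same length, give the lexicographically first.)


BFS by string length (lex-first path to each state shown):
  len 0: q0<-""
  len 1: q0<-"b", q1<-"a"
  len 2: q0<-"bb", q1<-"ab", q2<-"aa"
Found accept state at length 2.

"aa"


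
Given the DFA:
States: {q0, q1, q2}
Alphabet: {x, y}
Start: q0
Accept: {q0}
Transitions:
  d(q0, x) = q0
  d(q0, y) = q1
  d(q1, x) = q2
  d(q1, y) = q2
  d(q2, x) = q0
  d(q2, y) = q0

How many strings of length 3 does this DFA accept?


Enumerating all length-3 strings:
  "xxx" -> q0 [accept]
  "xxy" -> q1 [reject]
  "xyx" -> q2 [reject]
  "xyy" -> q2 [reject]
  "yxx" -> q0 [accept]
  "yxy" -> q0 [accept]
  "yyx" -> q0 [accept]
  "yyy" -> q0 [accept]

5 out of 8


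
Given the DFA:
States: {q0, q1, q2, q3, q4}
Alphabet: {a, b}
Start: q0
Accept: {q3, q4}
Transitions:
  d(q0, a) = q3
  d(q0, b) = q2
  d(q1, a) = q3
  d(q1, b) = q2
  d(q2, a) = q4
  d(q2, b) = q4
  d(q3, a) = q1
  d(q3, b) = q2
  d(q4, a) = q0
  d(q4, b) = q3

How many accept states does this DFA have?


Accept states listed: {q3, q4}
Counting: q3(1) q4(2)

2


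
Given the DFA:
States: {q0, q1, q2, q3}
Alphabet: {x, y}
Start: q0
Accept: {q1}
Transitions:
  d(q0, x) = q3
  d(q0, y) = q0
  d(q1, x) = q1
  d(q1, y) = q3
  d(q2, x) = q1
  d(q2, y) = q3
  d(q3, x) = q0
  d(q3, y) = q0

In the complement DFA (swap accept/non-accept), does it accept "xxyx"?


Trace: q0 -> q3 -> q0 -> q0 -> q3
Final: q3
Original accept: {q1}
Complement: q3 is not in original accept

Yes, complement accepts (original rejects)


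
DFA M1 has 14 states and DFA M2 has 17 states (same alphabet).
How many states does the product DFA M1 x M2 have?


Product construction pairs every M1 state with every M2 state.
14 * 17 = 238

238


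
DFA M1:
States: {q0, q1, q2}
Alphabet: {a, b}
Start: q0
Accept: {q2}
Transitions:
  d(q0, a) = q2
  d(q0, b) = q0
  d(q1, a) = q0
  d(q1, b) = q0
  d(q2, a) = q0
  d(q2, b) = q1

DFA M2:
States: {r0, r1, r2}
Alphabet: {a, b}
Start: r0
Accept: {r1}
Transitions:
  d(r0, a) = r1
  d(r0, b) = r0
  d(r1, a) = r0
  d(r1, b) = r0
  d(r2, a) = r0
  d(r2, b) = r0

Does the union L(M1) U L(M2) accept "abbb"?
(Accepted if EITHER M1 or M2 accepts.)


M1: final=q0 accepted=False
M2: final=r0 accepted=False

No, union rejects (neither accepts)


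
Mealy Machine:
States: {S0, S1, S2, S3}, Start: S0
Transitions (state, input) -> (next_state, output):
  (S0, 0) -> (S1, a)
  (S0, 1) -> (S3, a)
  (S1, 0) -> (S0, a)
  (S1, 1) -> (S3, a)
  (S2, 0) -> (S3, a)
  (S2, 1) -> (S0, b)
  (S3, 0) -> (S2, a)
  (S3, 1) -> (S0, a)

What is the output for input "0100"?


Step-by-step:
  (S0, 0) -> (S1, a)
  (S1, 1) -> (S3, a)
  (S3, 0) -> (S2, a)
  (S2, 0) -> (S3, a)

"aaaa"


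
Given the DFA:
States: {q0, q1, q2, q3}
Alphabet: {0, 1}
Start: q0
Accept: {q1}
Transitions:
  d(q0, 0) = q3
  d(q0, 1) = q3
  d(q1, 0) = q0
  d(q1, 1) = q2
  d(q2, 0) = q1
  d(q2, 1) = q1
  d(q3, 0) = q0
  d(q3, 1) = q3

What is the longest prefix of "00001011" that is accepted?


Run the DFA, marking each prefix where the state is accepting:
  "" -> q0 [reject]
  "0" -> q3 [reject]
  "00" -> q0 [reject]
  "000" -> q3 [reject]
  "0000" -> q0 [reject]
  "00001" -> q3 [reject]
  "000010" -> q0 [reject]
  "0000101" -> q3 [reject]
  "00001011" -> q3 [reject]

No prefix is accepted


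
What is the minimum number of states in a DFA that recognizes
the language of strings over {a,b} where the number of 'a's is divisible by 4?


States track (count of 'a') mod 4.
Need 4 states: one per remainder 0..3; accept = remainder 0.

4


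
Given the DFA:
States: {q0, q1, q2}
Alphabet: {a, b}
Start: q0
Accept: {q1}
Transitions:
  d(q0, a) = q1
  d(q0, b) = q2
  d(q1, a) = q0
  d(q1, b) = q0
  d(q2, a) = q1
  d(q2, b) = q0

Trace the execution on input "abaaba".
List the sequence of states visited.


Input: abaaba
d(q0, a) = q1
d(q1, b) = q0
d(q0, a) = q1
d(q1, a) = q0
d(q0, b) = q2
d(q2, a) = q1


q0 -> q1 -> q0 -> q1 -> q0 -> q2 -> q1


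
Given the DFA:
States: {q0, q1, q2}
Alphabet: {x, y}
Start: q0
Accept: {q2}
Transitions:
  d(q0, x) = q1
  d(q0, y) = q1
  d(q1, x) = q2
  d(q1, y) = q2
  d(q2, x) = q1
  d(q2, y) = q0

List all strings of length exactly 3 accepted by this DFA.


All strings of length 3: 8 total
Accepted: 0

None


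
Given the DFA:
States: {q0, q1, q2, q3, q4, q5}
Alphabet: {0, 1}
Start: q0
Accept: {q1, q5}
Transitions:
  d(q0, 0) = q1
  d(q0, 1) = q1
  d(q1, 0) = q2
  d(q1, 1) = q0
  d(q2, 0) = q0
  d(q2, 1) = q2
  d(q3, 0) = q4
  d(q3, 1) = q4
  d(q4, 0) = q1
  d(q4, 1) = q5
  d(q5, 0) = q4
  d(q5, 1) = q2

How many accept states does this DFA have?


Accept states listed: {q1, q5}
Counting: q1(1) q5(2)

2


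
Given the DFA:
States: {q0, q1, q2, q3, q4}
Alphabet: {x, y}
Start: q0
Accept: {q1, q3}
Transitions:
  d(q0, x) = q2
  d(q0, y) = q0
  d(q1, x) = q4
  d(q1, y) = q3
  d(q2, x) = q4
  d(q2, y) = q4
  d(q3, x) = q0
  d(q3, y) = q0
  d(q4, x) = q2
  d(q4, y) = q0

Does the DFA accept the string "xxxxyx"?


Trace: q0 -> q2 -> q4 -> q2 -> q4 -> q0 -> q2
Final state: q2
Accept states: {q1, q3}

No, rejected (final state q2 is not an accept state)


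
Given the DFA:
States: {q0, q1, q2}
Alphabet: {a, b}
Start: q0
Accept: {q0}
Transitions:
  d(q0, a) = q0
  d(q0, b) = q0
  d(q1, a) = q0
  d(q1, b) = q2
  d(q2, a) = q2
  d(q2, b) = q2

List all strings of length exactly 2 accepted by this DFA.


All strings of length 2: 4 total
Accepted: 4

"aa", "ab", "ba", "bb"


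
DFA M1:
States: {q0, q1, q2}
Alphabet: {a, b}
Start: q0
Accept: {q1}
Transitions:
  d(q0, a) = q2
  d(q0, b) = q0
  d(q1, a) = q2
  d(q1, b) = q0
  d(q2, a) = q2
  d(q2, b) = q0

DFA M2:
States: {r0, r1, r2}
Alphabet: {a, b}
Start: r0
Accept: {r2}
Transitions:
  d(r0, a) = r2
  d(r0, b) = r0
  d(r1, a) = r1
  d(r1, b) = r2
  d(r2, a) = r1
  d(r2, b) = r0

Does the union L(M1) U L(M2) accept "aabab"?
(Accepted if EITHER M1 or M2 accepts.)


M1: final=q0 accepted=False
M2: final=r2 accepted=True

Yes, union accepts


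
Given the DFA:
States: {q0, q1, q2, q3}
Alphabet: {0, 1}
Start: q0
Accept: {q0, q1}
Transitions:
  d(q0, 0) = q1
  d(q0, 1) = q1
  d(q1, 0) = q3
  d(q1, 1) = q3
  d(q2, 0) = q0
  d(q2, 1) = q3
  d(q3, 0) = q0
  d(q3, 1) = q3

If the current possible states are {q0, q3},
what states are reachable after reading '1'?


Apply transition on '1' from each current state:
  d(q0, 1) = q1
  d(q3, 1) = q3

{q1, q3}


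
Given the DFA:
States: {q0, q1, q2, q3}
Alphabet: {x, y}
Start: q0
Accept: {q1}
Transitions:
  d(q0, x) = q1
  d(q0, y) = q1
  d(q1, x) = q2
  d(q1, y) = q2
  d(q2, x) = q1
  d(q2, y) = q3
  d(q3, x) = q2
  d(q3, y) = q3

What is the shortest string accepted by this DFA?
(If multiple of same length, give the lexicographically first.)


BFS by string length (lex-first path to each state shown):
  len 0: q0<-""
  len 1: q1<-"x"
Found accept state at length 1.

"x"


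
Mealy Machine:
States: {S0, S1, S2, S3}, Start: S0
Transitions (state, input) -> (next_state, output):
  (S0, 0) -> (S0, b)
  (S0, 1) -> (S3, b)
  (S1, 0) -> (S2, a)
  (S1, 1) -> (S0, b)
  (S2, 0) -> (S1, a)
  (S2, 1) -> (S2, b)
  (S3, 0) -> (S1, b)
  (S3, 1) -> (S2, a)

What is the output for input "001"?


Step-by-step:
  (S0, 0) -> (S0, b)
  (S0, 0) -> (S0, b)
  (S0, 1) -> (S3, b)

"bbb"


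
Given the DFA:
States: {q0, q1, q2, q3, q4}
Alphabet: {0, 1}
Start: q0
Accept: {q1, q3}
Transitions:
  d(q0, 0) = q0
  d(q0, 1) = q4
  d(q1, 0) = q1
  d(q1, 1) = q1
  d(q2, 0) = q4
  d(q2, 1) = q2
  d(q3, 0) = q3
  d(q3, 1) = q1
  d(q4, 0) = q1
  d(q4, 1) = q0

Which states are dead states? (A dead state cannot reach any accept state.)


Forward reachability from each state:
  q0 -> reaches accept state q1 (live)
  q1 -> reaches accept state q1 (live)
  q2 -> reaches accept state q1 (live)
  q3 -> reaches accept state q1 (live)
  q4 -> reaches accept state q1 (live)

None (all states can reach an accept state)


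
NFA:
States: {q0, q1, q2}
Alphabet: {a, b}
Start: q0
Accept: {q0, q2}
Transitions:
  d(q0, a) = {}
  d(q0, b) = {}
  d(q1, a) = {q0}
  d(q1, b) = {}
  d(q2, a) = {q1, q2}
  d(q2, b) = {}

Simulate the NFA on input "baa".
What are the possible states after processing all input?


Start: {q0}
  --b--> {}
  --a--> {}
  --a--> {}

{} (empty set, no valid transitions)


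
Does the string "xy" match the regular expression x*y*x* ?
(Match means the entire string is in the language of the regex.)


|string| = 2; first = 'x'; last = 'y'

Yes, "xy" matches x*y*x*


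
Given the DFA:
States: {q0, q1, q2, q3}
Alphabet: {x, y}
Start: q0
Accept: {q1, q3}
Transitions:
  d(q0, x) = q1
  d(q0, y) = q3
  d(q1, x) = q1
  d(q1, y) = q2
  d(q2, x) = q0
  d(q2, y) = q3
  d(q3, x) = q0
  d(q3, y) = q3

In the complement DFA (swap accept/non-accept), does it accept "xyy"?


Trace: q0 -> q1 -> q2 -> q3
Final: q3
Original accept: {q1, q3}
Complement: q3 is in original accept

No, complement rejects (original accepts)


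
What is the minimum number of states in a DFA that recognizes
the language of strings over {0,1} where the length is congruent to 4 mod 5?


States track (length) mod 5.
Need 5 states: one per remainder 0..4; accept = remainder 4.

5


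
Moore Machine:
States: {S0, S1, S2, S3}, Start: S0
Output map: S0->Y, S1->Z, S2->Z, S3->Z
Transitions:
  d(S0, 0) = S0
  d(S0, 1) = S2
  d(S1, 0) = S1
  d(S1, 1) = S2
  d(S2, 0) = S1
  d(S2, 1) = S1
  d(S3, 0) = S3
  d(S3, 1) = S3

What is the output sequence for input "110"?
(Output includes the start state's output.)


Start: S0 (output Y)
  --1--> S2 (output Z)
  --1--> S1 (output Z)
  --0--> S1 (output Z)

"YZZZ"


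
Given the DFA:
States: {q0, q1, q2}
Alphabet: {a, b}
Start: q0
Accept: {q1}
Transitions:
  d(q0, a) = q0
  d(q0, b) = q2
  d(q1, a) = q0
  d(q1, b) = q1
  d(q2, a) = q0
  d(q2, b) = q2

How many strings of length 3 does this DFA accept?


Enumerating all length-3 strings:
  "aaa" -> q0 [reject]
  "aab" -> q2 [reject]
  "aba" -> q0 [reject]
  "abb" -> q2 [reject]
  "baa" -> q0 [reject]
  "bab" -> q2 [reject]
  "bba" -> q0 [reject]
  "bbb" -> q2 [reject]

0 out of 8


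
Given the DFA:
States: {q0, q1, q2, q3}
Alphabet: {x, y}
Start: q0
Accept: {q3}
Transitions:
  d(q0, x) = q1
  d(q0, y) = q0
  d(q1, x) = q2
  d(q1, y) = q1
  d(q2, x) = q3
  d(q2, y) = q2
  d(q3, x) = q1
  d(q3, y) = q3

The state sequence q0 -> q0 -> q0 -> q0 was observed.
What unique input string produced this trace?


Trace back each transition to find the symbol:
  q0 --[y]--> q0
  q0 --[y]--> q0
  q0 --[y]--> q0

"yyy"


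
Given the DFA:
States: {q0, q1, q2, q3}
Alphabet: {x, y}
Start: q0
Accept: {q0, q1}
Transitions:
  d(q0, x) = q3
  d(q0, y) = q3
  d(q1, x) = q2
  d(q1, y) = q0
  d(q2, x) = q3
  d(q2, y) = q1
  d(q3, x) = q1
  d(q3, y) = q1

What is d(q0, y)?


Looking up transition d(q0, y)

q3


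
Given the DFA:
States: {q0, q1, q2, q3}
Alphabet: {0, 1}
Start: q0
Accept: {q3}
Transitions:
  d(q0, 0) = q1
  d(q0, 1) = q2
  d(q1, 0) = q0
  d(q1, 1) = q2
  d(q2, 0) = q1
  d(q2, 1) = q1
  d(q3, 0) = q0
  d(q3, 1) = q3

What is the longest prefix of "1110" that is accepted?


Run the DFA, marking each prefix where the state is accepting:
  "" -> q0 [reject]
  "1" -> q2 [reject]
  "11" -> q1 [reject]
  "111" -> q2 [reject]
  "1110" -> q1 [reject]

No prefix is accepted


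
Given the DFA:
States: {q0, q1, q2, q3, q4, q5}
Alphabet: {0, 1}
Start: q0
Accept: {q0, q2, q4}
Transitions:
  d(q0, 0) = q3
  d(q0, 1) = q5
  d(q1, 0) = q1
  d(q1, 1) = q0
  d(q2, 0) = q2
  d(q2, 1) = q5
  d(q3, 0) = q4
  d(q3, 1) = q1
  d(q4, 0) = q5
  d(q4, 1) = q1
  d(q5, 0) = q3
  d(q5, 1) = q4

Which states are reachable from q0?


BFS from q0:
  layer 0: {q0}
  layer 1: {q3, q5}
  layer 2: {q1, q4}

{q0, q1, q3, q4, q5}


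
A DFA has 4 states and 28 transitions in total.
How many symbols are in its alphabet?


Each state has exactly one transition per symbol.
|alphabet| = transitions / states = 28 / 4 = 7

7


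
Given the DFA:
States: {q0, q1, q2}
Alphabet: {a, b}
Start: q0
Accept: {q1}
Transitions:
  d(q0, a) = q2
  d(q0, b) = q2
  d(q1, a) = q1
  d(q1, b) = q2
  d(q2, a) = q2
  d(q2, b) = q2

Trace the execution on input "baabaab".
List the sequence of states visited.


Input: baabaab
d(q0, b) = q2
d(q2, a) = q2
d(q2, a) = q2
d(q2, b) = q2
d(q2, a) = q2
d(q2, a) = q2
d(q2, b) = q2


q0 -> q2 -> q2 -> q2 -> q2 -> q2 -> q2 -> q2


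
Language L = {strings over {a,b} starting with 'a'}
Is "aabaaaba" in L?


first symbol = 'a'

Yes, "aabaaaba" is in L


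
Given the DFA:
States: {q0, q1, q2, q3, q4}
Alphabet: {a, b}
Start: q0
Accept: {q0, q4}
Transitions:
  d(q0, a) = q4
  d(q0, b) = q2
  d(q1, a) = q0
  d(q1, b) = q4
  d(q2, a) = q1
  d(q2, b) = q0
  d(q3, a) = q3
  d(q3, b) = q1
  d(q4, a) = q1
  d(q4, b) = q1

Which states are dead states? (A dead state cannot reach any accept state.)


Forward reachability from each state:
  q0 -> reaches accept state q0 (live)
  q1 -> reaches accept state q0 (live)
  q2 -> reaches accept state q0 (live)
  q3 -> reaches accept state q0 (live)
  q4 -> reaches accept state q0 (live)

None (all states can reach an accept state)


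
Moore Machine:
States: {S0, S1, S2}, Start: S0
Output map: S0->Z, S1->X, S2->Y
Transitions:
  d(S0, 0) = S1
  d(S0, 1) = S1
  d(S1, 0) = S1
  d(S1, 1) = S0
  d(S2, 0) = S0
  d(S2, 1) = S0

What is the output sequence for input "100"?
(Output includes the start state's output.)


Start: S0 (output Z)
  --1--> S1 (output X)
  --0--> S1 (output X)
  --0--> S1 (output X)

"ZXXX"


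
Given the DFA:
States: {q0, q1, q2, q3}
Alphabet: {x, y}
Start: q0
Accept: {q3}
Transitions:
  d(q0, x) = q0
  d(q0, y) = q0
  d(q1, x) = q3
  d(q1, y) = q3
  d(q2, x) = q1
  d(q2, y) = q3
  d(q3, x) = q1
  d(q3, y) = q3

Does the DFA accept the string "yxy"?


Trace: q0 -> q0 -> q0 -> q0
Final state: q0
Accept states: {q3}

No, rejected (final state q0 is not an accept state)


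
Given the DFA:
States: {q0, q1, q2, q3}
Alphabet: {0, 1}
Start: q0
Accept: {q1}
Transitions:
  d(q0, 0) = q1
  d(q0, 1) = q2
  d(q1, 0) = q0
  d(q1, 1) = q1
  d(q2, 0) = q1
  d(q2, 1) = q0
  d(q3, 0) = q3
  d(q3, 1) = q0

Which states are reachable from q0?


BFS from q0:
  layer 0: {q0}
  layer 1: {q1, q2}

{q0, q1, q2}


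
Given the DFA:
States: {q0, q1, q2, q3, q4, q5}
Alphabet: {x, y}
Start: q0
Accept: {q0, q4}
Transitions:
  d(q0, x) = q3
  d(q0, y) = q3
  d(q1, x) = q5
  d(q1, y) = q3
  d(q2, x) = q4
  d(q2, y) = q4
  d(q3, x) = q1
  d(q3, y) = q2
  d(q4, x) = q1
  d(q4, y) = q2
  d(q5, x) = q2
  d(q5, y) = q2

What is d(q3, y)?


Looking up transition d(q3, y)

q2


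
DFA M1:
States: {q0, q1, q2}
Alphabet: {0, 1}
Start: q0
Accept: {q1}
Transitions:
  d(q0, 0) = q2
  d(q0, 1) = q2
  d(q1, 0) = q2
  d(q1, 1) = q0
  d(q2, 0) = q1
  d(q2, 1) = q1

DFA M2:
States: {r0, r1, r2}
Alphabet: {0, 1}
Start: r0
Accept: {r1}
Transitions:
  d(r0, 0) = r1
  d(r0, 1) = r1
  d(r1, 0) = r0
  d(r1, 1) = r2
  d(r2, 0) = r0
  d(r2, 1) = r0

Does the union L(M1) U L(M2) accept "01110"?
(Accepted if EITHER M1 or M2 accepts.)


M1: final=q1 accepted=True
M2: final=r0 accepted=False

Yes, union accepts


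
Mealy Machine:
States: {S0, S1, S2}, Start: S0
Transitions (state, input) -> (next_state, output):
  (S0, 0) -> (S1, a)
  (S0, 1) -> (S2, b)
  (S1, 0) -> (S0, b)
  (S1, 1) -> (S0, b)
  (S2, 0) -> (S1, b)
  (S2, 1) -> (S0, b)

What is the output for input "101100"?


Step-by-step:
  (S0, 1) -> (S2, b)
  (S2, 0) -> (S1, b)
  (S1, 1) -> (S0, b)
  (S0, 1) -> (S2, b)
  (S2, 0) -> (S1, b)
  (S1, 0) -> (S0, b)

"bbbbbb"


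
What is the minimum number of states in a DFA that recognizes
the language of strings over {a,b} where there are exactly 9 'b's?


States: count = 0, 1, ..., 9 (that's 10 states), plus a dead state for count > 9.
Total: 10 + 1 = 11. Accept = count-9 state.

11


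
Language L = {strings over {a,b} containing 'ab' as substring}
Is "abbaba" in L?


'ab' occurs at index 0

Yes, "abbaba" is in L


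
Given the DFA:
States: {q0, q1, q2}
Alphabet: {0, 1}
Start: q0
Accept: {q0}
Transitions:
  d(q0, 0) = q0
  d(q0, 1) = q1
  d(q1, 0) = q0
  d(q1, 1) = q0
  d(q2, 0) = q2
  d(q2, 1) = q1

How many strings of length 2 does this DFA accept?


Enumerating all length-2 strings:
  "00" -> q0 [accept]
  "01" -> q1 [reject]
  "10" -> q0 [accept]
  "11" -> q0 [accept]

3 out of 4


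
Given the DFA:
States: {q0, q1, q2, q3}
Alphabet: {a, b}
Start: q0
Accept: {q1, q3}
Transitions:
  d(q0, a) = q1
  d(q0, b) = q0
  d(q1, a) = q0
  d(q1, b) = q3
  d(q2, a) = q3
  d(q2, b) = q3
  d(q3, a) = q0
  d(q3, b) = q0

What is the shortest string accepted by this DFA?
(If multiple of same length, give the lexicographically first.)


BFS by string length (lex-first path to each state shown):
  len 0: q0<-""
  len 1: q0<-"b", q1<-"a"
Found accept state at length 1.

"a"


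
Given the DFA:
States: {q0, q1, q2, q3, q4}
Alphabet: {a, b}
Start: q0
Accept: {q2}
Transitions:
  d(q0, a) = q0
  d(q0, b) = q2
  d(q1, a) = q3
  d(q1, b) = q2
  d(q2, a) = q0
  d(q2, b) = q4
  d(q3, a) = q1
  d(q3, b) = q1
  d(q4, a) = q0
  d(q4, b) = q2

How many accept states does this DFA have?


Accept states listed: {q2}
Counting: q2(1)

1


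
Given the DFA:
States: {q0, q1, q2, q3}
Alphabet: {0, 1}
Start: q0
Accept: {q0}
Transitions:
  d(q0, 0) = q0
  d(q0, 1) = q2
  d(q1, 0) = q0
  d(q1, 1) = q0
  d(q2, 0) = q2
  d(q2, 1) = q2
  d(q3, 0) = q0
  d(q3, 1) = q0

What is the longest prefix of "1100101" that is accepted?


Run the DFA, marking each prefix where the state is accepting:
  "" -> q0 [accept]
  "1" -> q2 [reject]
  "11" -> q2 [reject]
  "110" -> q2 [reject]
  "1100" -> q2 [reject]
  "11001" -> q2 [reject]
  "110010" -> q2 [reject]
  "1100101" -> q2 [reject]

""


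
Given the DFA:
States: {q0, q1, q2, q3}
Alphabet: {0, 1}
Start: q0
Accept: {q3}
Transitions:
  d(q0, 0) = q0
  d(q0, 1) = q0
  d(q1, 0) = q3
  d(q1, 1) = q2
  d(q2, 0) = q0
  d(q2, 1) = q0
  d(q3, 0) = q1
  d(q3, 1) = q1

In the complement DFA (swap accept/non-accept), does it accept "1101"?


Trace: q0 -> q0 -> q0 -> q0 -> q0
Final: q0
Original accept: {q3}
Complement: q0 is not in original accept

Yes, complement accepts (original rejects)


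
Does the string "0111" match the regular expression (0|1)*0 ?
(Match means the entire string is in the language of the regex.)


|string| = 4; first = '0'; last = '1'

No, "0111" does not match (0|1)*0


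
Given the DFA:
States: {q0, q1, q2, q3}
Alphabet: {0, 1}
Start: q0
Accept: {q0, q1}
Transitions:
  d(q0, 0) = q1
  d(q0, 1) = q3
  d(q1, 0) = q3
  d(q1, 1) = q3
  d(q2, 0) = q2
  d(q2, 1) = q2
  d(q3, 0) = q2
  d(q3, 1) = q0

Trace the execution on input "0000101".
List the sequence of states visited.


Input: 0000101
d(q0, 0) = q1
d(q1, 0) = q3
d(q3, 0) = q2
d(q2, 0) = q2
d(q2, 1) = q2
d(q2, 0) = q2
d(q2, 1) = q2


q0 -> q1 -> q3 -> q2 -> q2 -> q2 -> q2 -> q2


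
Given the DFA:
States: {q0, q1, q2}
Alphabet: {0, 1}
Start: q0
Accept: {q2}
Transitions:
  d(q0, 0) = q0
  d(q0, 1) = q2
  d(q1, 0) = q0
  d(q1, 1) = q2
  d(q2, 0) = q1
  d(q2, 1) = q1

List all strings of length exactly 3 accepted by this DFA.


All strings of length 3: 8 total
Accepted: 3

"001", "101", "111"


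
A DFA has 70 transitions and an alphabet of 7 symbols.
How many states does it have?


Each state has exactly one transition per symbol.
states = transitions / |alphabet| = 70 / 7 = 10

10


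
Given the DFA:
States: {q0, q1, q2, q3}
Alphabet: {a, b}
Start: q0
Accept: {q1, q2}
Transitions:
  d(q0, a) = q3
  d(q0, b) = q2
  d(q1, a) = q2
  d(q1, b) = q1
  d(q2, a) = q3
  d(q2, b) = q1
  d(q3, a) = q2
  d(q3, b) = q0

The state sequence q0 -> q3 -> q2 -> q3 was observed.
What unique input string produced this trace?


Trace back each transition to find the symbol:
  q0 --[a]--> q3
  q3 --[a]--> q2
  q2 --[a]--> q3

"aaa"


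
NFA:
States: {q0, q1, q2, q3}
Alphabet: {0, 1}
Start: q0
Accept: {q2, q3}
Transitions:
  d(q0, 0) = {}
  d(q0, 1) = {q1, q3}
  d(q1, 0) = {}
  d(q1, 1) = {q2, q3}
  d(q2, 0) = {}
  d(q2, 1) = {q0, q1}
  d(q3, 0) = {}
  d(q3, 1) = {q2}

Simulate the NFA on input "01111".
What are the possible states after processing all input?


Start: {q0}
  --0--> {}
  --1--> {}
  --1--> {}
  --1--> {}
  --1--> {}

{} (empty set, no valid transitions)


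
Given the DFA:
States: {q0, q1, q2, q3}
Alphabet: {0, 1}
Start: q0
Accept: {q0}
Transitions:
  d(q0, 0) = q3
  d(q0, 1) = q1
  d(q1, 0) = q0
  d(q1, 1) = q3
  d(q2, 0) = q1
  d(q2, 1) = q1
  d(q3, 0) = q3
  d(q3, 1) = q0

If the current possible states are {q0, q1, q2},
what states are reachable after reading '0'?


Apply transition on '0' from each current state:
  d(q0, 0) = q3
  d(q1, 0) = q0
  d(q2, 0) = q1

{q0, q1, q3}


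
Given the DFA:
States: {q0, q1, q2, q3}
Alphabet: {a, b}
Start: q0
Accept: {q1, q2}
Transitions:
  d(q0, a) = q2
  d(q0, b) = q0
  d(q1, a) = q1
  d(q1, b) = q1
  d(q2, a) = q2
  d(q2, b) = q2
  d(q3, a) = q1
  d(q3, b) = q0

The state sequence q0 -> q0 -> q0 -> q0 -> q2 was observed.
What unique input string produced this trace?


Trace back each transition to find the symbol:
  q0 --[b]--> q0
  q0 --[b]--> q0
  q0 --[b]--> q0
  q0 --[a]--> q2

"bbba"


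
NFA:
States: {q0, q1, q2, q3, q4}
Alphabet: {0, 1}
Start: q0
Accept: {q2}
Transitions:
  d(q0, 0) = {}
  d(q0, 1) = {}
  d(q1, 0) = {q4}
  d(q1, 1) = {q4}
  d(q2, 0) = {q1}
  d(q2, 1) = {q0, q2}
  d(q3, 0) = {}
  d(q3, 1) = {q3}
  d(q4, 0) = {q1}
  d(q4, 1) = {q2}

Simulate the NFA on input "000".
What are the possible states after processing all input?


Start: {q0}
  --0--> {}
  --0--> {}
  --0--> {}

{} (empty set, no valid transitions)


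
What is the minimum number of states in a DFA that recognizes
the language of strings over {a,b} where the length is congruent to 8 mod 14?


States track (length) mod 14.
Need 14 states: one per remainder 0..13; accept = remainder 8.

14


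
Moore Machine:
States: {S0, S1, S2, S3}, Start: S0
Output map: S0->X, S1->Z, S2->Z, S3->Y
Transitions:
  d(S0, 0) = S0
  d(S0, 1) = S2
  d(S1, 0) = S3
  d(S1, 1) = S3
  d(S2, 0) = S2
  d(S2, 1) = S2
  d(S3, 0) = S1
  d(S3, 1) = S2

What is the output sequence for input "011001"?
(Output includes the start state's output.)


Start: S0 (output X)
  --0--> S0 (output X)
  --1--> S2 (output Z)
  --1--> S2 (output Z)
  --0--> S2 (output Z)
  --0--> S2 (output Z)
  --1--> S2 (output Z)

"XXZZZZZ"


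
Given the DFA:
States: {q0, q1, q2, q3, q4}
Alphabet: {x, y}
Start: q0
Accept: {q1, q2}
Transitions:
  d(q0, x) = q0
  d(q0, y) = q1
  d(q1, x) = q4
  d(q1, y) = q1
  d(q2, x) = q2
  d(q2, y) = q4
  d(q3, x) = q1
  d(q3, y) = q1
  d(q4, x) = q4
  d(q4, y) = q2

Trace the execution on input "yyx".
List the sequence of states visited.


Input: yyx
d(q0, y) = q1
d(q1, y) = q1
d(q1, x) = q4


q0 -> q1 -> q1 -> q4
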